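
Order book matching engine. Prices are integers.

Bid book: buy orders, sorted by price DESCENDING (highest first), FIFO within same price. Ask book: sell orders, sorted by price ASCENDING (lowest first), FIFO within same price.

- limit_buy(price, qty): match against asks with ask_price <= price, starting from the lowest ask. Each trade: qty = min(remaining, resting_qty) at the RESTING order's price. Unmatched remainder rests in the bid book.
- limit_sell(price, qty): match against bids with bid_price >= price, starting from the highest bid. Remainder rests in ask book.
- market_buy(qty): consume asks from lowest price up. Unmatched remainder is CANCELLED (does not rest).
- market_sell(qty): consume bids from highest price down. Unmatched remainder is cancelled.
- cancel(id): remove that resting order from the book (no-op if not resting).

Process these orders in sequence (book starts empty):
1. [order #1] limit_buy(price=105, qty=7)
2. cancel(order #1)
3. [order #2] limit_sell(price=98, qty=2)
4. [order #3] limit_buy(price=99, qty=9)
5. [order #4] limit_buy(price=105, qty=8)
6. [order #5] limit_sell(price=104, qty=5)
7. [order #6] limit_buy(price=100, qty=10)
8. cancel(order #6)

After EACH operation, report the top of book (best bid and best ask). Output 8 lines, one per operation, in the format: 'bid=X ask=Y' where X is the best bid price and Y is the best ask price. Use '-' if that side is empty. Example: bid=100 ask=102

After op 1 [order #1] limit_buy(price=105, qty=7): fills=none; bids=[#1:7@105] asks=[-]
After op 2 cancel(order #1): fills=none; bids=[-] asks=[-]
After op 3 [order #2] limit_sell(price=98, qty=2): fills=none; bids=[-] asks=[#2:2@98]
After op 4 [order #3] limit_buy(price=99, qty=9): fills=#3x#2:2@98; bids=[#3:7@99] asks=[-]
After op 5 [order #4] limit_buy(price=105, qty=8): fills=none; bids=[#4:8@105 #3:7@99] asks=[-]
After op 6 [order #5] limit_sell(price=104, qty=5): fills=#4x#5:5@105; bids=[#4:3@105 #3:7@99] asks=[-]
After op 7 [order #6] limit_buy(price=100, qty=10): fills=none; bids=[#4:3@105 #6:10@100 #3:7@99] asks=[-]
After op 8 cancel(order #6): fills=none; bids=[#4:3@105 #3:7@99] asks=[-]

Answer: bid=105 ask=-
bid=- ask=-
bid=- ask=98
bid=99 ask=-
bid=105 ask=-
bid=105 ask=-
bid=105 ask=-
bid=105 ask=-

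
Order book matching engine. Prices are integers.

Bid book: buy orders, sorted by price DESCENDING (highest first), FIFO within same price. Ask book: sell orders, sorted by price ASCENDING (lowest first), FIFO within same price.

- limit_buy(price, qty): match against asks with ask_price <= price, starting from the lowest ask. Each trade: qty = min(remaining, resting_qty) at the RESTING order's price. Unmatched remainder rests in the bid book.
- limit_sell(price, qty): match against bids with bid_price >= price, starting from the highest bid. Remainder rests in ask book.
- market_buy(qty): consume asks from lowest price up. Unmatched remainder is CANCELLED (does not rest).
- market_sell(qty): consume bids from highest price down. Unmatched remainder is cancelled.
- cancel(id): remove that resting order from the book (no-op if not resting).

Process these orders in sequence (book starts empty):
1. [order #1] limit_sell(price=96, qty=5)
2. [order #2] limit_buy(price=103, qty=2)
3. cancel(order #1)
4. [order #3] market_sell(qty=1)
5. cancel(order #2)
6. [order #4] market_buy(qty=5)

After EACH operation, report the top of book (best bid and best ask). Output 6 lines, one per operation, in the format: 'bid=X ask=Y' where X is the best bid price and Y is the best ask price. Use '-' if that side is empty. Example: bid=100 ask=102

Answer: bid=- ask=96
bid=- ask=96
bid=- ask=-
bid=- ask=-
bid=- ask=-
bid=- ask=-

Derivation:
After op 1 [order #1] limit_sell(price=96, qty=5): fills=none; bids=[-] asks=[#1:5@96]
After op 2 [order #2] limit_buy(price=103, qty=2): fills=#2x#1:2@96; bids=[-] asks=[#1:3@96]
After op 3 cancel(order #1): fills=none; bids=[-] asks=[-]
After op 4 [order #3] market_sell(qty=1): fills=none; bids=[-] asks=[-]
After op 5 cancel(order #2): fills=none; bids=[-] asks=[-]
After op 6 [order #4] market_buy(qty=5): fills=none; bids=[-] asks=[-]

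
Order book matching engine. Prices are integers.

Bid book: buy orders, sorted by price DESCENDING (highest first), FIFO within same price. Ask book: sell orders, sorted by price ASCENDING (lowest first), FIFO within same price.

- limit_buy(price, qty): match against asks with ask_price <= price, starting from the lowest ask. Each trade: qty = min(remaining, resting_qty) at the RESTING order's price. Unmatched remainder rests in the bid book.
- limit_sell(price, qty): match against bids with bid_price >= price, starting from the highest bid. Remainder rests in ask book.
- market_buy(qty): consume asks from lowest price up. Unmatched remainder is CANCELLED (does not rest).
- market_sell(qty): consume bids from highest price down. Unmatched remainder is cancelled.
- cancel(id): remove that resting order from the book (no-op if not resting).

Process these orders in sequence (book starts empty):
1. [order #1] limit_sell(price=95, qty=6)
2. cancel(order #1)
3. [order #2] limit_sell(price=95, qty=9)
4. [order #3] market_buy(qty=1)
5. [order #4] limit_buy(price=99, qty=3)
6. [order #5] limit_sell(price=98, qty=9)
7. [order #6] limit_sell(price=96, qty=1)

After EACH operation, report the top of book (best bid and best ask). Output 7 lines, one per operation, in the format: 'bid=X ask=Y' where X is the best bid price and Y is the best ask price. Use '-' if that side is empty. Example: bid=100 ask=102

Answer: bid=- ask=95
bid=- ask=-
bid=- ask=95
bid=- ask=95
bid=- ask=95
bid=- ask=95
bid=- ask=95

Derivation:
After op 1 [order #1] limit_sell(price=95, qty=6): fills=none; bids=[-] asks=[#1:6@95]
After op 2 cancel(order #1): fills=none; bids=[-] asks=[-]
After op 3 [order #2] limit_sell(price=95, qty=9): fills=none; bids=[-] asks=[#2:9@95]
After op 4 [order #3] market_buy(qty=1): fills=#3x#2:1@95; bids=[-] asks=[#2:8@95]
After op 5 [order #4] limit_buy(price=99, qty=3): fills=#4x#2:3@95; bids=[-] asks=[#2:5@95]
After op 6 [order #5] limit_sell(price=98, qty=9): fills=none; bids=[-] asks=[#2:5@95 #5:9@98]
After op 7 [order #6] limit_sell(price=96, qty=1): fills=none; bids=[-] asks=[#2:5@95 #6:1@96 #5:9@98]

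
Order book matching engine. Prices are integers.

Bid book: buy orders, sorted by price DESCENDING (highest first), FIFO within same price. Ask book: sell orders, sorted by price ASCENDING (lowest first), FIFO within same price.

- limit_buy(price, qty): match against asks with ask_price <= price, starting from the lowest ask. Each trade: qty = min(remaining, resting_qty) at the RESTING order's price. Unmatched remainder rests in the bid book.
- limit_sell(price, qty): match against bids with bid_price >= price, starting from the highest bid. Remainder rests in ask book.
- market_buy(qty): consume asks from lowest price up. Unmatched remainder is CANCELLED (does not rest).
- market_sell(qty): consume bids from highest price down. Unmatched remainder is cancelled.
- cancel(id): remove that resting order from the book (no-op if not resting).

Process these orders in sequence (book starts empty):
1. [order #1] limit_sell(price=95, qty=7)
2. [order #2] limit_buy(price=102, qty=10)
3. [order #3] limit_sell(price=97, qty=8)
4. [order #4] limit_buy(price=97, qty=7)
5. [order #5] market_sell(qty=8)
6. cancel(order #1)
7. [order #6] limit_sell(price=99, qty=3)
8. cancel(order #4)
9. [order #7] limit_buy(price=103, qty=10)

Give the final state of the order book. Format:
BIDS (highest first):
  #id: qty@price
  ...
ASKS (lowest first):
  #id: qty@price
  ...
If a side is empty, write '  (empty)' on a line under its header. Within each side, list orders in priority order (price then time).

Answer: BIDS (highest first):
  #7: 7@103
ASKS (lowest first):
  (empty)

Derivation:
After op 1 [order #1] limit_sell(price=95, qty=7): fills=none; bids=[-] asks=[#1:7@95]
After op 2 [order #2] limit_buy(price=102, qty=10): fills=#2x#1:7@95; bids=[#2:3@102] asks=[-]
After op 3 [order #3] limit_sell(price=97, qty=8): fills=#2x#3:3@102; bids=[-] asks=[#3:5@97]
After op 4 [order #4] limit_buy(price=97, qty=7): fills=#4x#3:5@97; bids=[#4:2@97] asks=[-]
After op 5 [order #5] market_sell(qty=8): fills=#4x#5:2@97; bids=[-] asks=[-]
After op 6 cancel(order #1): fills=none; bids=[-] asks=[-]
After op 7 [order #6] limit_sell(price=99, qty=3): fills=none; bids=[-] asks=[#6:3@99]
After op 8 cancel(order #4): fills=none; bids=[-] asks=[#6:3@99]
After op 9 [order #7] limit_buy(price=103, qty=10): fills=#7x#6:3@99; bids=[#7:7@103] asks=[-]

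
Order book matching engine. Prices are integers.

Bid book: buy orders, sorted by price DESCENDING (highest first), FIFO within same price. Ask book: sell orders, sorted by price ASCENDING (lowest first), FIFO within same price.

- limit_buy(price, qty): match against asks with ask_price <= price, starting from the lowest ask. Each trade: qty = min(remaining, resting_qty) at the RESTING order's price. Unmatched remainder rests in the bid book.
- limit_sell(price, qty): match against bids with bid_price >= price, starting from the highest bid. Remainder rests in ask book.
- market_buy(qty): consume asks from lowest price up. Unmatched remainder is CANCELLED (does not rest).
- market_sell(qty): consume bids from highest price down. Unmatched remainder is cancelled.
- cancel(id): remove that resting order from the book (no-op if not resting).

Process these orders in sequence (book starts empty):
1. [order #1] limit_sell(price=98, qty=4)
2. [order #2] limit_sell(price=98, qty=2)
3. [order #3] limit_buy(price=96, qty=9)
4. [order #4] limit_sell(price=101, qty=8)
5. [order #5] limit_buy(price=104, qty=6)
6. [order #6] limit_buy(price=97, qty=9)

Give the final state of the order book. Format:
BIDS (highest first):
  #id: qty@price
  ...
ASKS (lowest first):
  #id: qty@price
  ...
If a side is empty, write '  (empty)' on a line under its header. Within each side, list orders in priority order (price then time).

After op 1 [order #1] limit_sell(price=98, qty=4): fills=none; bids=[-] asks=[#1:4@98]
After op 2 [order #2] limit_sell(price=98, qty=2): fills=none; bids=[-] asks=[#1:4@98 #2:2@98]
After op 3 [order #3] limit_buy(price=96, qty=9): fills=none; bids=[#3:9@96] asks=[#1:4@98 #2:2@98]
After op 4 [order #4] limit_sell(price=101, qty=8): fills=none; bids=[#3:9@96] asks=[#1:4@98 #2:2@98 #4:8@101]
After op 5 [order #5] limit_buy(price=104, qty=6): fills=#5x#1:4@98 #5x#2:2@98; bids=[#3:9@96] asks=[#4:8@101]
After op 6 [order #6] limit_buy(price=97, qty=9): fills=none; bids=[#6:9@97 #3:9@96] asks=[#4:8@101]

Answer: BIDS (highest first):
  #6: 9@97
  #3: 9@96
ASKS (lowest first):
  #4: 8@101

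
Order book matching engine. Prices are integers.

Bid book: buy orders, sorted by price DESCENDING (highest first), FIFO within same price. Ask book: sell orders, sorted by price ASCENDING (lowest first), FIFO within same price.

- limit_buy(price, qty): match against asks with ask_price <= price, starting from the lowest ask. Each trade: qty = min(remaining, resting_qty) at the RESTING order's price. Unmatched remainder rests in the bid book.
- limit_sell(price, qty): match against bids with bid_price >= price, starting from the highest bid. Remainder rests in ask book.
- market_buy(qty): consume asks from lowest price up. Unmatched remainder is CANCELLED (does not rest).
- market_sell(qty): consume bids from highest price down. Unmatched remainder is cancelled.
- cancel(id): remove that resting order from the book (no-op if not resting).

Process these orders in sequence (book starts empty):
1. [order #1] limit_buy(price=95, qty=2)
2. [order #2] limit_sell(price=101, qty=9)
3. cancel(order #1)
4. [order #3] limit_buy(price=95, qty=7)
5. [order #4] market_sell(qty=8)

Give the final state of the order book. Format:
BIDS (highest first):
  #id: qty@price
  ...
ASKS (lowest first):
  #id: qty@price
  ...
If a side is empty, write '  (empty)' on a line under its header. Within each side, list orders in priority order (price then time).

After op 1 [order #1] limit_buy(price=95, qty=2): fills=none; bids=[#1:2@95] asks=[-]
After op 2 [order #2] limit_sell(price=101, qty=9): fills=none; bids=[#1:2@95] asks=[#2:9@101]
After op 3 cancel(order #1): fills=none; bids=[-] asks=[#2:9@101]
After op 4 [order #3] limit_buy(price=95, qty=7): fills=none; bids=[#3:7@95] asks=[#2:9@101]
After op 5 [order #4] market_sell(qty=8): fills=#3x#4:7@95; bids=[-] asks=[#2:9@101]

Answer: BIDS (highest first):
  (empty)
ASKS (lowest first):
  #2: 9@101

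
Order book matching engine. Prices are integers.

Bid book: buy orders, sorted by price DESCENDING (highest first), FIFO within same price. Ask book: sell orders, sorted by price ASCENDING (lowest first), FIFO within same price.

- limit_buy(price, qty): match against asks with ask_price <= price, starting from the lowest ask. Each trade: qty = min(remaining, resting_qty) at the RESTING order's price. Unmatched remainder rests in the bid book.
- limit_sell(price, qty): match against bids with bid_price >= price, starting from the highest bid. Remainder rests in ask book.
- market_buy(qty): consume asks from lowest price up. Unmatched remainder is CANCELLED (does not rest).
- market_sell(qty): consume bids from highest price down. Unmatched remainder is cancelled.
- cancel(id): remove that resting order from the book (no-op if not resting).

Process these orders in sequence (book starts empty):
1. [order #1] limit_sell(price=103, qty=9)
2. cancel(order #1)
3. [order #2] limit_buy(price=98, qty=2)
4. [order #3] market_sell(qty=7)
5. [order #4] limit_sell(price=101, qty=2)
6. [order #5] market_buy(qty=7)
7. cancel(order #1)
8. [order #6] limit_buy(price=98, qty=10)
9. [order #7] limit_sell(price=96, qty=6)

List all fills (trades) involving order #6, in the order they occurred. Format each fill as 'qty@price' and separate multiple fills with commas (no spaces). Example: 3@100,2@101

Answer: 6@98

Derivation:
After op 1 [order #1] limit_sell(price=103, qty=9): fills=none; bids=[-] asks=[#1:9@103]
After op 2 cancel(order #1): fills=none; bids=[-] asks=[-]
After op 3 [order #2] limit_buy(price=98, qty=2): fills=none; bids=[#2:2@98] asks=[-]
After op 4 [order #3] market_sell(qty=7): fills=#2x#3:2@98; bids=[-] asks=[-]
After op 5 [order #4] limit_sell(price=101, qty=2): fills=none; bids=[-] asks=[#4:2@101]
After op 6 [order #5] market_buy(qty=7): fills=#5x#4:2@101; bids=[-] asks=[-]
After op 7 cancel(order #1): fills=none; bids=[-] asks=[-]
After op 8 [order #6] limit_buy(price=98, qty=10): fills=none; bids=[#6:10@98] asks=[-]
After op 9 [order #7] limit_sell(price=96, qty=6): fills=#6x#7:6@98; bids=[#6:4@98] asks=[-]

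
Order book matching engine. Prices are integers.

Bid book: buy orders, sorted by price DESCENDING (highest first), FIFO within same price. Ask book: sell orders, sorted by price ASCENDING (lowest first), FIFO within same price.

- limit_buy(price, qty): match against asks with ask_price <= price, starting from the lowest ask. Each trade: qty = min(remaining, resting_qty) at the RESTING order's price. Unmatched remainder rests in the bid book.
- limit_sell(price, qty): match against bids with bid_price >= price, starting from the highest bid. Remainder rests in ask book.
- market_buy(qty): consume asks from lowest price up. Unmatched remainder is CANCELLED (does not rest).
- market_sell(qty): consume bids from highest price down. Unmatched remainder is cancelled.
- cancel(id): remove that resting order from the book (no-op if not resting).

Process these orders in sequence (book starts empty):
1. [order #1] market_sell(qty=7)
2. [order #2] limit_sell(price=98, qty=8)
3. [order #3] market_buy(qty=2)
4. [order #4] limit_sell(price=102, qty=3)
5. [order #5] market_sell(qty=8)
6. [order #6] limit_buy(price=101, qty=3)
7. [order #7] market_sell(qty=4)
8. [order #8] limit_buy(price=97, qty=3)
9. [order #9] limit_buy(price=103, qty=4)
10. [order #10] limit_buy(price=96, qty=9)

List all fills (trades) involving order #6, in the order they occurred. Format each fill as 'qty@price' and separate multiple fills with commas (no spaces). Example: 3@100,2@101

Answer: 3@98

Derivation:
After op 1 [order #1] market_sell(qty=7): fills=none; bids=[-] asks=[-]
After op 2 [order #2] limit_sell(price=98, qty=8): fills=none; bids=[-] asks=[#2:8@98]
After op 3 [order #3] market_buy(qty=2): fills=#3x#2:2@98; bids=[-] asks=[#2:6@98]
After op 4 [order #4] limit_sell(price=102, qty=3): fills=none; bids=[-] asks=[#2:6@98 #4:3@102]
After op 5 [order #5] market_sell(qty=8): fills=none; bids=[-] asks=[#2:6@98 #4:3@102]
After op 6 [order #6] limit_buy(price=101, qty=3): fills=#6x#2:3@98; bids=[-] asks=[#2:3@98 #4:3@102]
After op 7 [order #7] market_sell(qty=4): fills=none; bids=[-] asks=[#2:3@98 #4:3@102]
After op 8 [order #8] limit_buy(price=97, qty=3): fills=none; bids=[#8:3@97] asks=[#2:3@98 #4:3@102]
After op 9 [order #9] limit_buy(price=103, qty=4): fills=#9x#2:3@98 #9x#4:1@102; bids=[#8:3@97] asks=[#4:2@102]
After op 10 [order #10] limit_buy(price=96, qty=9): fills=none; bids=[#8:3@97 #10:9@96] asks=[#4:2@102]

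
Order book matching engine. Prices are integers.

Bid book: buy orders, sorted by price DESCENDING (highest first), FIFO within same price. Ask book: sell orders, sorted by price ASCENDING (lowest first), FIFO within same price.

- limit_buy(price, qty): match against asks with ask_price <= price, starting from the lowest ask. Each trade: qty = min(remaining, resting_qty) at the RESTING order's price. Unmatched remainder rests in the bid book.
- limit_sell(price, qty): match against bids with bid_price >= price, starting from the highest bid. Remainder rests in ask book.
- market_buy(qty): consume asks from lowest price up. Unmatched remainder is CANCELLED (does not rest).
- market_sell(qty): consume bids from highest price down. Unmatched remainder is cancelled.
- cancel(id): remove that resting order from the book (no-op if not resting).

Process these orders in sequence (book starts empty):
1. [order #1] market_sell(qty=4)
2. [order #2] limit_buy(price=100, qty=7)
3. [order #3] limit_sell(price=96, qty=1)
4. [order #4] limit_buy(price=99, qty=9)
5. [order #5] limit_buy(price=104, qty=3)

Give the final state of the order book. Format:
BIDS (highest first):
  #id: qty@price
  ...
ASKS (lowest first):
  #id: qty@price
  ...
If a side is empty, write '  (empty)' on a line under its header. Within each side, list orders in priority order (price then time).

Answer: BIDS (highest first):
  #5: 3@104
  #2: 6@100
  #4: 9@99
ASKS (lowest first):
  (empty)

Derivation:
After op 1 [order #1] market_sell(qty=4): fills=none; bids=[-] asks=[-]
After op 2 [order #2] limit_buy(price=100, qty=7): fills=none; bids=[#2:7@100] asks=[-]
After op 3 [order #3] limit_sell(price=96, qty=1): fills=#2x#3:1@100; bids=[#2:6@100] asks=[-]
After op 4 [order #4] limit_buy(price=99, qty=9): fills=none; bids=[#2:6@100 #4:9@99] asks=[-]
After op 5 [order #5] limit_buy(price=104, qty=3): fills=none; bids=[#5:3@104 #2:6@100 #4:9@99] asks=[-]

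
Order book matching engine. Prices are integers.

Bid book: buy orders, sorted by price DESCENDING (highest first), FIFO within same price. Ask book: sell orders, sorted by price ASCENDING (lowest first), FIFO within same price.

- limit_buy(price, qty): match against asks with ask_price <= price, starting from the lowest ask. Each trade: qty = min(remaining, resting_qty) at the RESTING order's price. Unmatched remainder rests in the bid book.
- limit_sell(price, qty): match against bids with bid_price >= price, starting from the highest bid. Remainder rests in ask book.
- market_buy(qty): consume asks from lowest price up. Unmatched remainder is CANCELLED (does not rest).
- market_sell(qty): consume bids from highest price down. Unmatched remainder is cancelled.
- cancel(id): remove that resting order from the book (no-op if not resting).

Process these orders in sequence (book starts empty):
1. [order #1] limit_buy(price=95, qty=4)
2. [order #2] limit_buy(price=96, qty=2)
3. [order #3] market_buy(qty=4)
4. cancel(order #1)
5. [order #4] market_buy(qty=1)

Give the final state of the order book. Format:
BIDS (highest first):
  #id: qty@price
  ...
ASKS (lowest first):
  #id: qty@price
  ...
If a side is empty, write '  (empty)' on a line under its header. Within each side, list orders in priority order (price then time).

After op 1 [order #1] limit_buy(price=95, qty=4): fills=none; bids=[#1:4@95] asks=[-]
After op 2 [order #2] limit_buy(price=96, qty=2): fills=none; bids=[#2:2@96 #1:4@95] asks=[-]
After op 3 [order #3] market_buy(qty=4): fills=none; bids=[#2:2@96 #1:4@95] asks=[-]
After op 4 cancel(order #1): fills=none; bids=[#2:2@96] asks=[-]
After op 5 [order #4] market_buy(qty=1): fills=none; bids=[#2:2@96] asks=[-]

Answer: BIDS (highest first):
  #2: 2@96
ASKS (lowest first):
  (empty)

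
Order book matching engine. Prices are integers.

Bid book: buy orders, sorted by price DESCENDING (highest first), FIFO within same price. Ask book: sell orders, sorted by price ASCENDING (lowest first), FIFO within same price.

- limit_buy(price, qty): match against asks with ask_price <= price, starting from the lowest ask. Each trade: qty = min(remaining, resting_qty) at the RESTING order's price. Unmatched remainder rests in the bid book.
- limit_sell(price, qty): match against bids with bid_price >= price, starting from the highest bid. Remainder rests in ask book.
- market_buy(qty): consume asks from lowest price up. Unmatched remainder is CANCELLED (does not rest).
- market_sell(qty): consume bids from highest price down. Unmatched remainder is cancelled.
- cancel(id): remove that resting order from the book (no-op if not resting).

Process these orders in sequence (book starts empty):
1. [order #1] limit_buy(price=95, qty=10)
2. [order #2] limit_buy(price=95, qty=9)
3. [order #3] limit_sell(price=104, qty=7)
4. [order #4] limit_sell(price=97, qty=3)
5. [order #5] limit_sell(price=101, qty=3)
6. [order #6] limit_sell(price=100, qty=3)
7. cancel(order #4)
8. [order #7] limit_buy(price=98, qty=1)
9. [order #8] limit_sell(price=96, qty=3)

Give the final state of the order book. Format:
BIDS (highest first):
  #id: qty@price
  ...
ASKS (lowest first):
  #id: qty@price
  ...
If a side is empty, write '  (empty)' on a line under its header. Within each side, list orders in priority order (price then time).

Answer: BIDS (highest first):
  #1: 10@95
  #2: 9@95
ASKS (lowest first):
  #8: 2@96
  #6: 3@100
  #5: 3@101
  #3: 7@104

Derivation:
After op 1 [order #1] limit_buy(price=95, qty=10): fills=none; bids=[#1:10@95] asks=[-]
After op 2 [order #2] limit_buy(price=95, qty=9): fills=none; bids=[#1:10@95 #2:9@95] asks=[-]
After op 3 [order #3] limit_sell(price=104, qty=7): fills=none; bids=[#1:10@95 #2:9@95] asks=[#3:7@104]
After op 4 [order #4] limit_sell(price=97, qty=3): fills=none; bids=[#1:10@95 #2:9@95] asks=[#4:3@97 #3:7@104]
After op 5 [order #5] limit_sell(price=101, qty=3): fills=none; bids=[#1:10@95 #2:9@95] asks=[#4:3@97 #5:3@101 #3:7@104]
After op 6 [order #6] limit_sell(price=100, qty=3): fills=none; bids=[#1:10@95 #2:9@95] asks=[#4:3@97 #6:3@100 #5:3@101 #3:7@104]
After op 7 cancel(order #4): fills=none; bids=[#1:10@95 #2:9@95] asks=[#6:3@100 #5:3@101 #3:7@104]
After op 8 [order #7] limit_buy(price=98, qty=1): fills=none; bids=[#7:1@98 #1:10@95 #2:9@95] asks=[#6:3@100 #5:3@101 #3:7@104]
After op 9 [order #8] limit_sell(price=96, qty=3): fills=#7x#8:1@98; bids=[#1:10@95 #2:9@95] asks=[#8:2@96 #6:3@100 #5:3@101 #3:7@104]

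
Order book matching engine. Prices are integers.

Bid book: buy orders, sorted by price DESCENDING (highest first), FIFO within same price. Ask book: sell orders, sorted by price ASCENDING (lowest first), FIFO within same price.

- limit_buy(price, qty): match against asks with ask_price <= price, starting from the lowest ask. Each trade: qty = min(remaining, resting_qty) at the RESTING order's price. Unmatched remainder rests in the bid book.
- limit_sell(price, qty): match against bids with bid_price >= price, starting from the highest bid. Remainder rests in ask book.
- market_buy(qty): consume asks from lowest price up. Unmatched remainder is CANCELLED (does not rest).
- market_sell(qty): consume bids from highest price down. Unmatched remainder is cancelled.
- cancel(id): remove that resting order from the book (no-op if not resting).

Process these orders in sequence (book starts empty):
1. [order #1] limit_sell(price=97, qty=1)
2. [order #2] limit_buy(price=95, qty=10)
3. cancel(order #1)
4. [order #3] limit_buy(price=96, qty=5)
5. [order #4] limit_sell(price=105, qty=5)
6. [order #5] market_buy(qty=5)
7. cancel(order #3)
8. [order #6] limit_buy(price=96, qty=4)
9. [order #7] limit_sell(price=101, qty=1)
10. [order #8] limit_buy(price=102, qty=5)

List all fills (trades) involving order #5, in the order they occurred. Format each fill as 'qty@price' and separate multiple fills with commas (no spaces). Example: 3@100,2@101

After op 1 [order #1] limit_sell(price=97, qty=1): fills=none; bids=[-] asks=[#1:1@97]
After op 2 [order #2] limit_buy(price=95, qty=10): fills=none; bids=[#2:10@95] asks=[#1:1@97]
After op 3 cancel(order #1): fills=none; bids=[#2:10@95] asks=[-]
After op 4 [order #3] limit_buy(price=96, qty=5): fills=none; bids=[#3:5@96 #2:10@95] asks=[-]
After op 5 [order #4] limit_sell(price=105, qty=5): fills=none; bids=[#3:5@96 #2:10@95] asks=[#4:5@105]
After op 6 [order #5] market_buy(qty=5): fills=#5x#4:5@105; bids=[#3:5@96 #2:10@95] asks=[-]
After op 7 cancel(order #3): fills=none; bids=[#2:10@95] asks=[-]
After op 8 [order #6] limit_buy(price=96, qty=4): fills=none; bids=[#6:4@96 #2:10@95] asks=[-]
After op 9 [order #7] limit_sell(price=101, qty=1): fills=none; bids=[#6:4@96 #2:10@95] asks=[#7:1@101]
After op 10 [order #8] limit_buy(price=102, qty=5): fills=#8x#7:1@101; bids=[#8:4@102 #6:4@96 #2:10@95] asks=[-]

Answer: 5@105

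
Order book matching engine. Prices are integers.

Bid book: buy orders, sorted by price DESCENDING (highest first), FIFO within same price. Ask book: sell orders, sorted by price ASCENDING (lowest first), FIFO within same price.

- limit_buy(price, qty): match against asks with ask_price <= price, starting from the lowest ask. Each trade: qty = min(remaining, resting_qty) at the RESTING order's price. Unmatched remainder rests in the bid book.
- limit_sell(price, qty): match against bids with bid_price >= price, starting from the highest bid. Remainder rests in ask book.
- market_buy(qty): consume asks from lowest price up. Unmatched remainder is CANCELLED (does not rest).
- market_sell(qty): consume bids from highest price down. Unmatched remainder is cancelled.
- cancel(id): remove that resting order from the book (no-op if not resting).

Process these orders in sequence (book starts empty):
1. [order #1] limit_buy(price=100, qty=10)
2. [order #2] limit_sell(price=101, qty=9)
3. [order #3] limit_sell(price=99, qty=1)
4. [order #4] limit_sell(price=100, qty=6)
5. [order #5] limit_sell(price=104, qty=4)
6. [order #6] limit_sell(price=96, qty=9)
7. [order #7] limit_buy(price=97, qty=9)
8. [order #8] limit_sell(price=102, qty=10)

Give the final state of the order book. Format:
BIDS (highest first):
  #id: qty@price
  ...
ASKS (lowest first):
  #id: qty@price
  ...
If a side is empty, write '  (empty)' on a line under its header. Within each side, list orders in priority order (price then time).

After op 1 [order #1] limit_buy(price=100, qty=10): fills=none; bids=[#1:10@100] asks=[-]
After op 2 [order #2] limit_sell(price=101, qty=9): fills=none; bids=[#1:10@100] asks=[#2:9@101]
After op 3 [order #3] limit_sell(price=99, qty=1): fills=#1x#3:1@100; bids=[#1:9@100] asks=[#2:9@101]
After op 4 [order #4] limit_sell(price=100, qty=6): fills=#1x#4:6@100; bids=[#1:3@100] asks=[#2:9@101]
After op 5 [order #5] limit_sell(price=104, qty=4): fills=none; bids=[#1:3@100] asks=[#2:9@101 #5:4@104]
After op 6 [order #6] limit_sell(price=96, qty=9): fills=#1x#6:3@100; bids=[-] asks=[#6:6@96 #2:9@101 #5:4@104]
After op 7 [order #7] limit_buy(price=97, qty=9): fills=#7x#6:6@96; bids=[#7:3@97] asks=[#2:9@101 #5:4@104]
After op 8 [order #8] limit_sell(price=102, qty=10): fills=none; bids=[#7:3@97] asks=[#2:9@101 #8:10@102 #5:4@104]

Answer: BIDS (highest first):
  #7: 3@97
ASKS (lowest first):
  #2: 9@101
  #8: 10@102
  #5: 4@104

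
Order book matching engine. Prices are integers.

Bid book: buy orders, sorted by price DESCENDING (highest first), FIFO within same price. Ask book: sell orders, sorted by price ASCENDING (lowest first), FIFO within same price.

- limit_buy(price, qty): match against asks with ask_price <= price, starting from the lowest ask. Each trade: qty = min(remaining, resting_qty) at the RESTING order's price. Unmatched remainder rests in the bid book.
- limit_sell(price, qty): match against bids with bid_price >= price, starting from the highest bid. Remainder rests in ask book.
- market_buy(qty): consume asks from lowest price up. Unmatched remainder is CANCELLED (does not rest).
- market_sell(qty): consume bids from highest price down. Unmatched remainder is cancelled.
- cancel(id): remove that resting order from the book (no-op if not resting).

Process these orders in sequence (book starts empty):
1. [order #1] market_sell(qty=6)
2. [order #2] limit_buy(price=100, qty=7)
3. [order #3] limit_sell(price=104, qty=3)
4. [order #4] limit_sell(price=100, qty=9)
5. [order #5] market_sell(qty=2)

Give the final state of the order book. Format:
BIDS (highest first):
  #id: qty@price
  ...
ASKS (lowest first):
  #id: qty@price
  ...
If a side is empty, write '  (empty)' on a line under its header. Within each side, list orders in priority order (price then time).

Answer: BIDS (highest first):
  (empty)
ASKS (lowest first):
  #4: 2@100
  #3: 3@104

Derivation:
After op 1 [order #1] market_sell(qty=6): fills=none; bids=[-] asks=[-]
After op 2 [order #2] limit_buy(price=100, qty=7): fills=none; bids=[#2:7@100] asks=[-]
After op 3 [order #3] limit_sell(price=104, qty=3): fills=none; bids=[#2:7@100] asks=[#3:3@104]
After op 4 [order #4] limit_sell(price=100, qty=9): fills=#2x#4:7@100; bids=[-] asks=[#4:2@100 #3:3@104]
After op 5 [order #5] market_sell(qty=2): fills=none; bids=[-] asks=[#4:2@100 #3:3@104]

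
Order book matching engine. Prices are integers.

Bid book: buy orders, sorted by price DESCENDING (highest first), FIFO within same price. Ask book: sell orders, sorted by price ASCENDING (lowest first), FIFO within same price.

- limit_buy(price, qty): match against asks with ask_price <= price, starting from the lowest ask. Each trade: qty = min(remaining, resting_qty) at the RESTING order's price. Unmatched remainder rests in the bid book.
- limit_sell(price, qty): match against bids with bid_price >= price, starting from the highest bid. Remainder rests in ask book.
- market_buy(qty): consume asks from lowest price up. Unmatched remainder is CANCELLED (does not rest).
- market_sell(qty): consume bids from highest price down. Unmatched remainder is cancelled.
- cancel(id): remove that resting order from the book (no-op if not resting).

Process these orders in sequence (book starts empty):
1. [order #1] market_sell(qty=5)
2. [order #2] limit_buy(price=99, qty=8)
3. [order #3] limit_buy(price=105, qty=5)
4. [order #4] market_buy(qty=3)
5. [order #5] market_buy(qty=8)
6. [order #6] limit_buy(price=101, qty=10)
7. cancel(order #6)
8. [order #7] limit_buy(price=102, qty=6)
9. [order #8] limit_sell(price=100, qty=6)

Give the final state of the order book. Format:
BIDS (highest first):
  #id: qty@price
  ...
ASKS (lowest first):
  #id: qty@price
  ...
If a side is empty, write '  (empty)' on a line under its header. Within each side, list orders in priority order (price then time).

Answer: BIDS (highest first):
  #7: 5@102
  #2: 8@99
ASKS (lowest first):
  (empty)

Derivation:
After op 1 [order #1] market_sell(qty=5): fills=none; bids=[-] asks=[-]
After op 2 [order #2] limit_buy(price=99, qty=8): fills=none; bids=[#2:8@99] asks=[-]
After op 3 [order #3] limit_buy(price=105, qty=5): fills=none; bids=[#3:5@105 #2:8@99] asks=[-]
After op 4 [order #4] market_buy(qty=3): fills=none; bids=[#3:5@105 #2:8@99] asks=[-]
After op 5 [order #5] market_buy(qty=8): fills=none; bids=[#3:5@105 #2:8@99] asks=[-]
After op 6 [order #6] limit_buy(price=101, qty=10): fills=none; bids=[#3:5@105 #6:10@101 #2:8@99] asks=[-]
After op 7 cancel(order #6): fills=none; bids=[#3:5@105 #2:8@99] asks=[-]
After op 8 [order #7] limit_buy(price=102, qty=6): fills=none; bids=[#3:5@105 #7:6@102 #2:8@99] asks=[-]
After op 9 [order #8] limit_sell(price=100, qty=6): fills=#3x#8:5@105 #7x#8:1@102; bids=[#7:5@102 #2:8@99] asks=[-]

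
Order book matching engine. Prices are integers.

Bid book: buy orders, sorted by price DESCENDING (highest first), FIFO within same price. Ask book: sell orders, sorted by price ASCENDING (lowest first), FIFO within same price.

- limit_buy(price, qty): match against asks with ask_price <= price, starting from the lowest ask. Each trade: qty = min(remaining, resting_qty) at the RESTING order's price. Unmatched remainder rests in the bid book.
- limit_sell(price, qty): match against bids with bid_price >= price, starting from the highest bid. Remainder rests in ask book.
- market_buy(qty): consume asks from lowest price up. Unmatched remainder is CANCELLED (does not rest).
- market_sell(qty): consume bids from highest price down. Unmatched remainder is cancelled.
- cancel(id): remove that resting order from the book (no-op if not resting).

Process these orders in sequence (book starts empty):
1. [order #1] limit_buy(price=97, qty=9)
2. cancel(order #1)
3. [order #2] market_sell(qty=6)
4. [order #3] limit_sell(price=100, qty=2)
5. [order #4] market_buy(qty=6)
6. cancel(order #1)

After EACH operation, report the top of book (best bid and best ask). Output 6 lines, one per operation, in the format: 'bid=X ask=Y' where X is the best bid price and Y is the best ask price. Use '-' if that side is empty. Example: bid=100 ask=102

Answer: bid=97 ask=-
bid=- ask=-
bid=- ask=-
bid=- ask=100
bid=- ask=-
bid=- ask=-

Derivation:
After op 1 [order #1] limit_buy(price=97, qty=9): fills=none; bids=[#1:9@97] asks=[-]
After op 2 cancel(order #1): fills=none; bids=[-] asks=[-]
After op 3 [order #2] market_sell(qty=6): fills=none; bids=[-] asks=[-]
After op 4 [order #3] limit_sell(price=100, qty=2): fills=none; bids=[-] asks=[#3:2@100]
After op 5 [order #4] market_buy(qty=6): fills=#4x#3:2@100; bids=[-] asks=[-]
After op 6 cancel(order #1): fills=none; bids=[-] asks=[-]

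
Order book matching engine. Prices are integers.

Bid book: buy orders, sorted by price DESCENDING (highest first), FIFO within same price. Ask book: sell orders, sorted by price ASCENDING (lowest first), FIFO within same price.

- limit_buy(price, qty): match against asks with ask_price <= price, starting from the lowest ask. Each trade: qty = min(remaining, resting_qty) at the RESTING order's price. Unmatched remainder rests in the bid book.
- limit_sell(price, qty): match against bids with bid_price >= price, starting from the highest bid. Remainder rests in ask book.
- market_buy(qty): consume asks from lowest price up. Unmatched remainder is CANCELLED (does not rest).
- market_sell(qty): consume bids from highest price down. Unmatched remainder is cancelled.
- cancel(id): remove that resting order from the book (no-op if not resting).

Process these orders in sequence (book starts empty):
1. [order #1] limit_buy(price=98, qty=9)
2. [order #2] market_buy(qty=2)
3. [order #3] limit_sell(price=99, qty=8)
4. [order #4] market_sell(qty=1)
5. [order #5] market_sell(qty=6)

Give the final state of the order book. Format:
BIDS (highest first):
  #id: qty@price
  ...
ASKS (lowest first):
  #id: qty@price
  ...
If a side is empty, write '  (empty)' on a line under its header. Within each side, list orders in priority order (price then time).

Answer: BIDS (highest first):
  #1: 2@98
ASKS (lowest first):
  #3: 8@99

Derivation:
After op 1 [order #1] limit_buy(price=98, qty=9): fills=none; bids=[#1:9@98] asks=[-]
After op 2 [order #2] market_buy(qty=2): fills=none; bids=[#1:9@98] asks=[-]
After op 3 [order #3] limit_sell(price=99, qty=8): fills=none; bids=[#1:9@98] asks=[#3:8@99]
After op 4 [order #4] market_sell(qty=1): fills=#1x#4:1@98; bids=[#1:8@98] asks=[#3:8@99]
After op 5 [order #5] market_sell(qty=6): fills=#1x#5:6@98; bids=[#1:2@98] asks=[#3:8@99]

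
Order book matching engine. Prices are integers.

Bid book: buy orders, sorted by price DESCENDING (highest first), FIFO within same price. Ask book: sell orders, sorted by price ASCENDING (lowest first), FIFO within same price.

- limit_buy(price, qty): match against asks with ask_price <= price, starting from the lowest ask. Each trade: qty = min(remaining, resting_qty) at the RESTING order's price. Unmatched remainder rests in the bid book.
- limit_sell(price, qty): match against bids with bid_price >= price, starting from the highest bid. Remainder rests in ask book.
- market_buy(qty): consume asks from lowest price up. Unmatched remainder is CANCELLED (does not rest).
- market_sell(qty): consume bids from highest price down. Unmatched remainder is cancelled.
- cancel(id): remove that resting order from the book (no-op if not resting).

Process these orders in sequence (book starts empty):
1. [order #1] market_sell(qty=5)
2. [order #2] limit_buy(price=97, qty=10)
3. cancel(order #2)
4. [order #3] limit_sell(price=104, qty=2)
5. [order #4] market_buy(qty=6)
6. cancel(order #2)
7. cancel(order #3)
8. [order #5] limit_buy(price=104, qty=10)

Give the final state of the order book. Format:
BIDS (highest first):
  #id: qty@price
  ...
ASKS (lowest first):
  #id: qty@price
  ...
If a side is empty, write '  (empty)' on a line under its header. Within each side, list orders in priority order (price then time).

After op 1 [order #1] market_sell(qty=5): fills=none; bids=[-] asks=[-]
After op 2 [order #2] limit_buy(price=97, qty=10): fills=none; bids=[#2:10@97] asks=[-]
After op 3 cancel(order #2): fills=none; bids=[-] asks=[-]
After op 4 [order #3] limit_sell(price=104, qty=2): fills=none; bids=[-] asks=[#3:2@104]
After op 5 [order #4] market_buy(qty=6): fills=#4x#3:2@104; bids=[-] asks=[-]
After op 6 cancel(order #2): fills=none; bids=[-] asks=[-]
After op 7 cancel(order #3): fills=none; bids=[-] asks=[-]
After op 8 [order #5] limit_buy(price=104, qty=10): fills=none; bids=[#5:10@104] asks=[-]

Answer: BIDS (highest first):
  #5: 10@104
ASKS (lowest first):
  (empty)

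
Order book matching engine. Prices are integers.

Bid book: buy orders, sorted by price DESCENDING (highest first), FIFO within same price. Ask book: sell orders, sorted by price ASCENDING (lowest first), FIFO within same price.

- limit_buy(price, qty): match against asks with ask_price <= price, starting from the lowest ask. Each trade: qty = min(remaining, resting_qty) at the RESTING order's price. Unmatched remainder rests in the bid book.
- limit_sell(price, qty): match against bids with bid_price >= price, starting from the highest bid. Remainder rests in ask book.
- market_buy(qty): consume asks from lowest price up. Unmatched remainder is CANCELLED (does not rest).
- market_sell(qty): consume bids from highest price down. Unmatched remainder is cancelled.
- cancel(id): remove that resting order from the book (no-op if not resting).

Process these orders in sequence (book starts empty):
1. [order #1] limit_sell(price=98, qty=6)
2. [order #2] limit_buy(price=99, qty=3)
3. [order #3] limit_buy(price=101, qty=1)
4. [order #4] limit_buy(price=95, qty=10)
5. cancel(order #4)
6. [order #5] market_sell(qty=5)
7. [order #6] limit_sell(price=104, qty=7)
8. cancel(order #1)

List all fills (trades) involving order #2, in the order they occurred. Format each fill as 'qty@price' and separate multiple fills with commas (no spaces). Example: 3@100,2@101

Answer: 3@98

Derivation:
After op 1 [order #1] limit_sell(price=98, qty=6): fills=none; bids=[-] asks=[#1:6@98]
After op 2 [order #2] limit_buy(price=99, qty=3): fills=#2x#1:3@98; bids=[-] asks=[#1:3@98]
After op 3 [order #3] limit_buy(price=101, qty=1): fills=#3x#1:1@98; bids=[-] asks=[#1:2@98]
After op 4 [order #4] limit_buy(price=95, qty=10): fills=none; bids=[#4:10@95] asks=[#1:2@98]
After op 5 cancel(order #4): fills=none; bids=[-] asks=[#1:2@98]
After op 6 [order #5] market_sell(qty=5): fills=none; bids=[-] asks=[#1:2@98]
After op 7 [order #6] limit_sell(price=104, qty=7): fills=none; bids=[-] asks=[#1:2@98 #6:7@104]
After op 8 cancel(order #1): fills=none; bids=[-] asks=[#6:7@104]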